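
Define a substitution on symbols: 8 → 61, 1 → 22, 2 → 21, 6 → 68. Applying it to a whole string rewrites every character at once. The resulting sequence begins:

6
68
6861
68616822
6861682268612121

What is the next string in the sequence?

Rewriting the 16 symbols of 6861682268612121 one by one yields 68 61 68 22 68 61 21 21 68 61 68 22 21 22 21 22; concatenated:

68616822686121216861682221222122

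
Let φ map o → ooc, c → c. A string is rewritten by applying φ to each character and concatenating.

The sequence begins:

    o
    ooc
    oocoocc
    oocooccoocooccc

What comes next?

oocooccoocoocccoocooccoocoocccc

φ(oocooccoocooccc) expands symbol-by-symbol to ooc ooc c ooc ooc c c ooc ooc c ooc ooc c c c; joining the 15 pieces gives the next term.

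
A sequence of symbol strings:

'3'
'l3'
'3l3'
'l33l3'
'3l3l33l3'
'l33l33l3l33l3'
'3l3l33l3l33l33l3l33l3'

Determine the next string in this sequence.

l33l33l3l33l33l3l33l3l33l33l3l33l3

Each term (from the third on) is the two preceding terms concatenated in order: term 3 = 3·l3 = 3l3.
So term 8 is l33l33l3l33l3·3l3l33l3l33l33l3l33l3.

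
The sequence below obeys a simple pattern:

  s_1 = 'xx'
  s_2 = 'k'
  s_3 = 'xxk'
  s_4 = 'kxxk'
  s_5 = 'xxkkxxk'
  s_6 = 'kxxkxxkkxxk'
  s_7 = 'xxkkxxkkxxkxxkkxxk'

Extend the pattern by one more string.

From term 3 onward, concatenate the second-to-last term with the last: xx·k = xxk, k·xxk = kxxk, …
Continuing: kxxkxxkkxxk · xxkkxxkkxxkxxkkxxk gives term 8.

kxxkxxkkxxkxxkkxxkkxxkxxkkxxk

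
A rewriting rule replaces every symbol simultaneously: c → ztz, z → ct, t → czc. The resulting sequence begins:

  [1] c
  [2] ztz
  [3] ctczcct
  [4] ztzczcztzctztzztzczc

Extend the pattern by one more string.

Replace each of the 20 characters of ztzczcztzctztzztzczc in place — ct czc ct ztz ct ztz ct czc ct ztz czc ct czc ct ct czc ct ztz ct ztz — and concatenate.

ctczcctztzctztzctczcctztzczcctczcctctczcctztzctztz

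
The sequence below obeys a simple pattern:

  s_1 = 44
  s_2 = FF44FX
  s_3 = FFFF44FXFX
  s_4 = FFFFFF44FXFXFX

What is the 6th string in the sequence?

Each term wraps the previous one in FF on the left and FX on the right.
From FFFFFF44FXFXFX, 2 further steps: FFFFFF44FXFXFX → FFFFFFFF44FXFXFXFX → (answer).

FFFFFFFFFF44FXFXFXFXFX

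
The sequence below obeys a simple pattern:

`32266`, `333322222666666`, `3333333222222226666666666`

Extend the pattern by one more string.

33333333332222222222266666666666666

The n-th term is 3n-2 3's then 3n-1 2's then 4n-2 6's (n = 1, 2, …).
At n = 4 the blocks have lengths 10, 11, 14.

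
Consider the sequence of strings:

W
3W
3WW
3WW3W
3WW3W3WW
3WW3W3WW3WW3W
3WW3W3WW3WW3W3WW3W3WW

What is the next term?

3WW3W3WW3WW3W3WW3W3WW3WW3W3WW3WW3W

Each term (from the third on) is the previous term followed by the one before it: term 3 = 3W·W = 3WW.
Continuing: 3WW3W3WW3WW3W3WW3W3WW · 3WW3W3WW3WW3W gives term 8.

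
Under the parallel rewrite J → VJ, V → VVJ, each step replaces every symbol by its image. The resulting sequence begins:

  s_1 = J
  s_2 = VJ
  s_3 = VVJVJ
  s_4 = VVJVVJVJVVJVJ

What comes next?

VVJVVJVJVVJVVJVJVVJVJVVJVVJVJVVJVJ

φ(VVJVVJVJVVJVJ) expands symbol-by-symbol to VVJ VVJ VJ VVJ VVJ VJ VVJ VJ VVJ VVJ VJ VVJ VJ; joining the 13 pieces gives the next term.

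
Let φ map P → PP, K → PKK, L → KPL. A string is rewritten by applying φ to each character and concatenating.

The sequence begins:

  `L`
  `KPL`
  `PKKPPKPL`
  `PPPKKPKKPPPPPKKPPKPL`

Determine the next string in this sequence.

Rewriting the 20 symbols of PPPKKPKKPPPPPKKPPKPL one by one yields PP PP PP PKK PKK PP PKK PKK PP PP PP PP PP PKK PKK PP PP PKK PP KPL; concatenated:

PPPPPPPKKPKKPPPKKPKKPPPPPPPPPPPKKPKKPPPPPKKPPKPL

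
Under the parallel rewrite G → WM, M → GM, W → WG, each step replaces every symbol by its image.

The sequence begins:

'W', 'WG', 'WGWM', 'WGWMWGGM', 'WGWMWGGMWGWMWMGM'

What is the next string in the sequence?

Rewriting the 16 symbols of WGWMWGGMWGWMWMGM one by one yields WG WM WG GM WG WM WM GM WG WM WG GM WG GM WM GM; concatenated:

WGWMWGGMWGWMWMGMWGWMWGGMWGGMWMGM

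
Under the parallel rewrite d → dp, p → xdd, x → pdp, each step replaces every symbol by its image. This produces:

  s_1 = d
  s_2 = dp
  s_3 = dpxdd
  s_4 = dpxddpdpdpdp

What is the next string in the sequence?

Rewriting each symbol of dpxddpdpdpdp: d→dp, p→xdd, x→pdp, d→dp, d→dp, p→xdd, d→dp, p→xdd, d→dp, p→xdd, d→dp, p→xdd, which concatenates to dp xdd pdp dp dp xdd dp xdd dp xdd dp xdd.

dpxddpdpdpdpxdddpxdddpxdddpxdd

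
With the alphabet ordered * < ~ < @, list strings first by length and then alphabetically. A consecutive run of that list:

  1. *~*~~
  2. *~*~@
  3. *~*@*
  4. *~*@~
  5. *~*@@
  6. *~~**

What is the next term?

Treat *~~** as a base-3 numeral over the given alphabet and add one, carrying through any trailing @'s.

*~~*~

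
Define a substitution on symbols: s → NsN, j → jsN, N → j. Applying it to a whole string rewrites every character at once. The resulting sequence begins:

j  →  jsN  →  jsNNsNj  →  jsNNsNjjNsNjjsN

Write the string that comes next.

jsNNsNjjNsNjjsNjsNjNsNjjsNjsNNsNj

Replace each of the 15 characters of jsNNsNjjNsNjjsN in place — jsN NsN j j NsN j jsN jsN j NsN j jsN jsN NsN j — and concatenate.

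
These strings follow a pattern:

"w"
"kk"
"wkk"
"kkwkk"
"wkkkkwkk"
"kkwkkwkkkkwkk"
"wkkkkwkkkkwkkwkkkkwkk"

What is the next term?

kkwkkwkkkkwkkwkkkkwkkkkwkkwkkkkwkk

From term 3 onward, concatenate the second-to-last term with the last: w·kk = wkk, kk·wkk = kkwkk, …
The next term joins kkwkkwkkkkwkk and wkkkkwkkkkwkkwkkkkwkk.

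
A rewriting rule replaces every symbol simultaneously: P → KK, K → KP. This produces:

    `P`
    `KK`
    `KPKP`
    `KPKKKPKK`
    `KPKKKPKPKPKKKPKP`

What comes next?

Rewriting the 16 symbols of KPKKKPKPKPKKKPKP one by one yields KP KK KP KP KP KK KP KK KP KK KP KP KP KK KP KK; concatenated:

KPKKKPKPKPKKKPKKKPKKKPKPKPKKKPKK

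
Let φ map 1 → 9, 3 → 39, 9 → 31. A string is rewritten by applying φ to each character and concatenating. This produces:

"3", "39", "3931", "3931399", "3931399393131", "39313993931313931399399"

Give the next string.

393139939313139313993993931399393131393131

Applying the rule to each of the 23 symbols of 39313993931313931399399 gives the pieces 39 31 39 9 39 31 31 39 31 39 9 39 9 39 31 39 9 39 31 31 39 31 31, which concatenate to the answer.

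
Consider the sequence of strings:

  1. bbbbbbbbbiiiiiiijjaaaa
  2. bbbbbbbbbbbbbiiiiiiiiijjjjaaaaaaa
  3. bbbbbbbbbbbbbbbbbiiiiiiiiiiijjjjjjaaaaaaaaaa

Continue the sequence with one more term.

bbbbbbbbbbbbbbbbbbbbbiiiiiiiiiiiiijjjjjjjjaaaaaaaaaaaaa

The n-th term is 4n+1 b's then 2n+3 i's then 2n-2 j's then 3n-2 a's, where the shown terms are n = 2, 3, 4.
At n = 5 the blocks have lengths 21, 13, 8, 13.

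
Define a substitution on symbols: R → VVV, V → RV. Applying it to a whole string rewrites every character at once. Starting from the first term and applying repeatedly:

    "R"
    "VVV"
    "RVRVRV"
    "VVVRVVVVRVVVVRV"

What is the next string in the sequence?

φ(VVVRVVVVRVVVVRV) expands symbol-by-symbol to RV RV RV VVV RV RV RV RV VVV RV RV RV RV VVV RV; joining the 15 pieces gives the next term.

RVRVRVVVVRVRVRVRVVVVRVRVRVRVVVVRV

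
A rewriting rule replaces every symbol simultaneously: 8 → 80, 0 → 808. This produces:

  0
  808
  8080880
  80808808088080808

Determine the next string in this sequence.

80808808088080808808088080808808088080880

Replace each of the 17 characters of 80808808088080808 in place — 80 808 80 808 80 80 808 80 808 80 80 808 80 808 80 808 80 — and concatenate.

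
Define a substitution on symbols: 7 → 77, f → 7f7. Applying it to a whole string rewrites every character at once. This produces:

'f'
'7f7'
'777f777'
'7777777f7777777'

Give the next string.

777777777777777f777777777777777

φ(7777777f7777777) expands symbol-by-symbol to 77 77 77 77 77 77 77 7f7 77 77 77 77 77 77 77; joining the 15 pieces gives the next term.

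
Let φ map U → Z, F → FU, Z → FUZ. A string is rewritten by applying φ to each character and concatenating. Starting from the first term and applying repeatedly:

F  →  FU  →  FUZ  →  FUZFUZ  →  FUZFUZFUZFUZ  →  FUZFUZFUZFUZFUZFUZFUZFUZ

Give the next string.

Rewriting the 24 symbols of FUZFUZFUZFUZFUZFUZFUZFUZ one by one yields FU Z FUZ FU Z FUZ FU Z FUZ FU Z FUZ FU Z FUZ FU Z FUZ FU Z FUZ FU Z FUZ; concatenated:

FUZFUZFUZFUZFUZFUZFUZFUZFUZFUZFUZFUZFUZFUZFUZFUZ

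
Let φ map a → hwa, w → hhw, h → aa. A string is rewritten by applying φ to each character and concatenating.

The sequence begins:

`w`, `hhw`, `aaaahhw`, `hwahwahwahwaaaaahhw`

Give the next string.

Rewriting the 19 symbols of hwahwahwahwaaaaahhw one by one yields aa hhw hwa aa hhw hwa aa hhw hwa aa hhw hwa hwa hwa hwa hwa aa aa hhw; concatenated:

aahhwhwaaahhwhwaaahhwhwaaahhwhwahwahwahwahwaaaaahhw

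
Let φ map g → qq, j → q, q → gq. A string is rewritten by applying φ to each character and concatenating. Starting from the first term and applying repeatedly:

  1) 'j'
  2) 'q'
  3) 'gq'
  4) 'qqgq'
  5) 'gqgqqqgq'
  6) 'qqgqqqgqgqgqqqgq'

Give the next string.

gqgqqqgqgqgqqqgqqqgqqqgqgqgqqqgq

Applying the rule to each of the 16 symbols of qqgqqqgqgqgqqqgq gives the pieces gq gq qq gq gq gq qq gq qq gq qq gq gq gq qq gq, which concatenate to the answer.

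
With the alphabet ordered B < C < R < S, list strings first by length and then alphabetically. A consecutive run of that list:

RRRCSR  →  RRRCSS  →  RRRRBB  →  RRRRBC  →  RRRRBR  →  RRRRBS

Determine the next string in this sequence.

The successor of RRRRBS increments the rightmost position that isn't already S and resets every position after it to B.

RRRRCB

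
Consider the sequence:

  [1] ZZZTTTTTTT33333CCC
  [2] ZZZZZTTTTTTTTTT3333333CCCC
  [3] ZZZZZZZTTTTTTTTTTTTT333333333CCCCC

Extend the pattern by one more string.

ZZZZZZZZZTTTTTTTTTTTTTTTT33333333333CCCCCC

Term n consists of 2n-1 Z's, followed by 3n+1 T's, followed by 2n+1 3's, followed by n+1 C's, where the shown terms are n = 2, 3, 4.
For the next term, n = 5, so the run lengths are 9, 16, 11, 6.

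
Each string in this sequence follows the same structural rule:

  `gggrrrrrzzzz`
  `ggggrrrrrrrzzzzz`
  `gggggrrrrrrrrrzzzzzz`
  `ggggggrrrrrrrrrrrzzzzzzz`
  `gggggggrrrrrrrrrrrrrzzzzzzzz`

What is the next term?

ggggggggrrrrrrrrrrrrrrrzzzzzzzzz

Term n consists of n g's, followed by 2n-1 r's, followed by n+1 z's, where the shown terms are n = 3, 4, 5, 6, 7.
Setting n = 8 gives 8, 15, 9 characters in each block.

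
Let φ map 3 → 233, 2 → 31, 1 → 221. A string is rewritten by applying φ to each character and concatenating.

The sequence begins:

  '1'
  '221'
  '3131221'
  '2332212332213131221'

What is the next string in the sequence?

Replace each of the 19 characters of 2332212332213131221 in place — 31 233 233 31 31 221 31 233 233 31 31 221 233 221 233 221 31 31 221 — and concatenate.

3123323331312213123323331312212332212332213131221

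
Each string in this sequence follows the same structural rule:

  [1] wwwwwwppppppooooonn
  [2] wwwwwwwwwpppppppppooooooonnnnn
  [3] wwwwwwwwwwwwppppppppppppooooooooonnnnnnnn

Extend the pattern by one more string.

wwwwwwwwwwwwwwwpppppppppppppppooooooooooonnnnnnnnnnn

Each string has the form w^{3n+3} p^{3n+3} o^{2n+3} n^{3n-1} (n = 1, 2, …).
For the next term, n = 4, so the run lengths are 15, 15, 11, 11.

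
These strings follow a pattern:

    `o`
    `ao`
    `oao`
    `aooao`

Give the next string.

oaoaooao

From term 3 onward, concatenate the second-to-last term with the last: o·ao = oao, ao·oao = aooao, …
So term 5 is oao·aooao.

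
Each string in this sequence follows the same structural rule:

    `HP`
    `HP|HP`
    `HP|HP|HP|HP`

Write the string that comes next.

HP|HP|HP|HP|HP|HP|HP|HP

Every step duplicates the string with '|' between the halves.
So the next term is two copies of HP|HP|HP|HP with '|' between the halves.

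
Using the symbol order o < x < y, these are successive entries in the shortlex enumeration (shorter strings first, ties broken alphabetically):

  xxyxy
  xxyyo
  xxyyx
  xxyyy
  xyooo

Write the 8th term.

Stepping forward 3 times from xyooo: xyooo → xyoox → xyooy, then the target.

xyoxo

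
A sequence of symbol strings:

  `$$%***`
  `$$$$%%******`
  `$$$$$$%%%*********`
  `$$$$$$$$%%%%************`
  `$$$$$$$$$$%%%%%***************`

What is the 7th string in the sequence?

$$$$$$$$$$$$$$%%%%%%%*********************

Each string has the form $^{2n} %^{n} *^{3n} (n = 1, 2, …).
Setting n = 7 gives 14, 7, 21 characters in each block.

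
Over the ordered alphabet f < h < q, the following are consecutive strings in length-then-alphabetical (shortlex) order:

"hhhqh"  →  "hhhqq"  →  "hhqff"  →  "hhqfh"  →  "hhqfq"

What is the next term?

hhqhf

Treat hhqfq as a base-3 numeral over the given alphabet and add one, carrying through any trailing q's.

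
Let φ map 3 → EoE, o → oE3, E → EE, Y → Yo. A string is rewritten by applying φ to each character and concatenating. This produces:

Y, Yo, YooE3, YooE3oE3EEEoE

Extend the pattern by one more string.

YooE3oE3EEEoEoE3EEEoEEEEEEEoE3EE

Replace each of the 13 characters of YooE3oE3EEEoE in place — Yo oE3 oE3 EE EoE oE3 EE EoE EE EE EE oE3 EE — and concatenate.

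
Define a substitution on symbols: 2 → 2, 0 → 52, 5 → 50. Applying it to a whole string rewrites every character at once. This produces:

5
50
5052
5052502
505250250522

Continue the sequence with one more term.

50525025052250525022

Apply φ to 505250250522 symbol by symbol: 5→50, 0→52, 5→50, 2→2, 5→50, 0→52, 2→2, 5→50, 0→52, 5→50, 2→2, 2→2; joined: 50 52 50 2 50 52 2 50 52 50 2 2.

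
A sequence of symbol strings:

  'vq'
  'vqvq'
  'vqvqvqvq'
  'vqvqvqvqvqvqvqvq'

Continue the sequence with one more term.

Every step duplicates the string.
One more doubling of vqvqvqvqvqvqvqvq gives the answer.

vqvqvqvqvqvqvqvqvqvqvqvqvqvqvqvq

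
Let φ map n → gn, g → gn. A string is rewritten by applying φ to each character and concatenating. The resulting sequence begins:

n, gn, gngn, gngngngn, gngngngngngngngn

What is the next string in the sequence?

Applying the rule to each of the 16 symbols of gngngngngngngngn gives the pieces gn gn gn gn gn gn gn gn gn gn gn gn gn gn gn gn, which concatenate to the answer.

gngngngngngngngngngngngngngngngn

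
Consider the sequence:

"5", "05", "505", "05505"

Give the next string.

Each term (from the third on) is the two preceding terms concatenated in order: term 3 = 5·05 = 505.
Continuing: 505 · 05505 gives term 5.

50505505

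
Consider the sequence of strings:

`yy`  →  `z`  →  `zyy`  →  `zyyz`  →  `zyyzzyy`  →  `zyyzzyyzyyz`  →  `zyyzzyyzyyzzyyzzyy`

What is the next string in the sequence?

From term 3 onward, concatenate the last term with the second-to-last: z·yy = zyy, zyy·z = zyyz, …
So term 8 is zyyzzyyzyyzzyyzzyy·zyyzzyyzyyz.

zyyzzyyzyyzzyyzzyyzyyzzyyzyyz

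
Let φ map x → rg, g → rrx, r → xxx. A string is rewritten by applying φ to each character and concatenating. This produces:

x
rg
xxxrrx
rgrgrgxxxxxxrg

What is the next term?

Applying the rule to each of the 14 symbols of rgrgrgxxxxxxrg gives the pieces xxx rrx xxx rrx xxx rrx rg rg rg rg rg rg xxx rrx, which concatenate to the answer.

xxxrrxxxxrrxxxxrrxrgrgrgrgrgrgxxxrrx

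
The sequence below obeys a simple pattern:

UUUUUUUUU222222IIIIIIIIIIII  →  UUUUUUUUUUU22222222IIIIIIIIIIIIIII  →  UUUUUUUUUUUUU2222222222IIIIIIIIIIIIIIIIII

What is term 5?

UUUUUUUUUUUUUUUUU22222222222222IIIIIIIIIIIIIIIIIIIIIIII

Each string has the form U^{2n+3} 2^{2n} I^{3n+3}, where the shown terms are n = 3, 4, 5.
For term 5, n = 7, so the run lengths are 17, 14, 24.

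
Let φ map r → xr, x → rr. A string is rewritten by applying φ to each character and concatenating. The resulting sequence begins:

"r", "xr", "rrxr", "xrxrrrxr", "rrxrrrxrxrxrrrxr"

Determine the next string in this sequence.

xrxrrrxrxrxrrrxrrrxrrrxrxrxrrrxr

Replace each of the 16 characters of rrxrrrxrxrxrrrxr in place — xr xr rr xr xr xr rr xr rr xr rr xr xr xr rr xr — and concatenate.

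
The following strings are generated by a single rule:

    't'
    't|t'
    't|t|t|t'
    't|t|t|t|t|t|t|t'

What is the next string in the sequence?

Each string is two copies of the previous one joined by '|'.
Doubling t|t|t|t|t|t|t|t with '|' between the halves:

t|t|t|t|t|t|t|t|t|t|t|t|t|t|t|t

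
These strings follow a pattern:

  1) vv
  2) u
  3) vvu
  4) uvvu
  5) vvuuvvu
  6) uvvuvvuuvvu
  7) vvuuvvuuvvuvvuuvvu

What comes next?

Each term (from the third on) is the two preceding terms concatenated in order: term 3 = vv·u = vvu.
The next term joins uvvuvvuuvvu and vvuuvvuuvvuvvuuvvu.

uvvuvvuuvvuvvuuvvuuvvuvvuuvvu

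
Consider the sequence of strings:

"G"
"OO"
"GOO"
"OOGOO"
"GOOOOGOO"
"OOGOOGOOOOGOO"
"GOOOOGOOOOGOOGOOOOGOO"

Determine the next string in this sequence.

OOGOOGOOOOGOOGOOOOGOOOOGOOGOOOOGOO

From term 3 onward, concatenate the second-to-last term with the last: G·OO = GOO, OO·GOO = OOGOO, …
The next term joins OOGOOGOOOOGOO and GOOOOGOOOOGOOGOOOOGOO.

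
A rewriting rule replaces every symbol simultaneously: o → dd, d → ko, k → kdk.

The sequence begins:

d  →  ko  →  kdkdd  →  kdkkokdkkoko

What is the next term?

Apply φ to kdkkokdkkoko symbol by symbol: k→kdk, d→ko, k→kdk, k→kdk, o→dd, k→kdk, d→ko, k→kdk, k→kdk, o→dd, k→kdk, o→dd; joined: kdk ko kdk kdk dd kdk ko kdk kdk dd kdk dd.

kdkkokdkkdkddkdkkokdkkdkddkdkdd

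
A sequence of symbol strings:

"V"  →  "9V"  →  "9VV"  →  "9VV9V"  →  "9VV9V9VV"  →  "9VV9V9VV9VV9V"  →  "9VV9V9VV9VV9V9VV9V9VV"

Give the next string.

9VV9V9VV9VV9V9VV9V9VV9VV9V9VV9VV9V

Each term (from the third on) is the previous term followed by the one before it: term 3 = 9V·V = 9VV.
Continuing: 9VV9V9VV9VV9V9VV9V9VV · 9VV9V9VV9VV9V gives term 8.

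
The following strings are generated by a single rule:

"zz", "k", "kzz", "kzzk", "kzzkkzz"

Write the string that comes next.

kzzkkzzkzzk

From term 3 onward, concatenate the last term with the second-to-last: k·zz = kzz, kzz·k = kzzk, …
So term 6 is kzzkkzz·kzzk.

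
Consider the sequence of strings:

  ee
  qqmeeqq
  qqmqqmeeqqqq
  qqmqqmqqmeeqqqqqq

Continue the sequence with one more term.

Each term wraps the previous one in qqm on the left and qq on the right.
So the next term is qqm·qqmqqmqqmeeqqqqqq·qq.

qqmqqmqqmqqmeeqqqqqqqq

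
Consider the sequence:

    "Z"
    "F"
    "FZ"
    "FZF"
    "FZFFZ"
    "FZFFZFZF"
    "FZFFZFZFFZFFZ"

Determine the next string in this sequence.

This is a Fibonacci-style word recurrence s(k) = s(k−1)·s(k−2): e.g. F·Z = FZ.
The next term joins FZFFZFZFFZFFZ and FZFFZFZF.

FZFFZFZFFZFFZFZFFZFZF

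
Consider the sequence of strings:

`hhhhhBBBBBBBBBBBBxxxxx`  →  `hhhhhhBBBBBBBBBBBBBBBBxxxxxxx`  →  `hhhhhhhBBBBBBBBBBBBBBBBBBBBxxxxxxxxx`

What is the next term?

hhhhhhhhBBBBBBBBBBBBBBBBBBBBBBBBxxxxxxxxxxx

Each string has the form h^{n+2} B^{4n} x^{2n-1}, where the shown terms are n = 3, 4, 5.
At n = 6 the blocks have lengths 8, 24, 11.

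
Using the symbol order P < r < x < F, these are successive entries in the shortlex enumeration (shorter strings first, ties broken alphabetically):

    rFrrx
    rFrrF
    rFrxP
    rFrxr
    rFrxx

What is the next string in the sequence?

rFrxF

Find the rightmost character of rFrxx below F, bump it to the next letter, and reset everything to its right to P.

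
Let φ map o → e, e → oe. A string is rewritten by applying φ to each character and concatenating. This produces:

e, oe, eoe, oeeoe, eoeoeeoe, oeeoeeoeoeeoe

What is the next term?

Replace each of the 13 characters of oeeoeeoeoeeoe in place — e oe oe e oe oe e oe e oe oe e oe — and concatenate.

eoeoeeoeoeeoeeoeoeeoe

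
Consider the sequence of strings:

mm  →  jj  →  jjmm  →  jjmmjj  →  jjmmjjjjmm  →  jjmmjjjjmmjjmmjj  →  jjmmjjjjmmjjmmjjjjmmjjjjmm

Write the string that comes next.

This is a Fibonacci-style word recurrence s(k) = s(k−1)·s(k−2): e.g. jj·mm = jjmm.
Continuing: jjmmjjjjmmjjmmjjjjmmjjjjmm · jjmmjjjjmmjjmmjj gives term 8.

jjmmjjjjmmjjmmjjjjmmjjjjmmjjmmjjjjmmjjmmjj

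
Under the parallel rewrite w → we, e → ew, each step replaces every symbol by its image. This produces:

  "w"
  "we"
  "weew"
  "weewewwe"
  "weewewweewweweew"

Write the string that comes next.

weewewweewweweewewweweewweewewwe

Replace each of the 16 characters of weewewweewweweew in place — we ew ew we ew we we ew ew we we ew we ew ew we — and concatenate.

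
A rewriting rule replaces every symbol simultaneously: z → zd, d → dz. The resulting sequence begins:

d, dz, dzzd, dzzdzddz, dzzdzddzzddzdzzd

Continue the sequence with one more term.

dzzdzddzzddzdzzdzddzdzzddzzdzddz

Applying the rule to each of the 16 symbols of dzzdzddzzddzdzzd gives the pieces dz zd zd dz zd dz dz zd zd dz dz zd dz zd zd dz, which concatenate to the answer.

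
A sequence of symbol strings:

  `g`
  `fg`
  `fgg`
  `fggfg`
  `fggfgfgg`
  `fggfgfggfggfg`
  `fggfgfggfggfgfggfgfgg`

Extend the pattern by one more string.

This is a Fibonacci-style word recurrence s(k) = s(k−1)·s(k−2): e.g. fg·g = fgg.
The next term joins fggfgfggfggfgfggfgfgg and fggfgfggfggfg.

fggfgfggfggfgfggfgfggfggfgfggfggfg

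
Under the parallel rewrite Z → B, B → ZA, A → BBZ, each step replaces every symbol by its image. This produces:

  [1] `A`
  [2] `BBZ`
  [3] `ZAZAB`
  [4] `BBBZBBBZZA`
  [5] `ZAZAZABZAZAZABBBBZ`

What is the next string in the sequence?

Rewriting the 18 symbols of ZAZAZABZAZAZABBBBZ one by one yields B BBZ B BBZ B BBZ ZA B BBZ B BBZ B BBZ ZA ZA ZA ZA B; concatenated:

BBBZBBBZBBBZZABBBZBBBZBBBZZAZAZAZAB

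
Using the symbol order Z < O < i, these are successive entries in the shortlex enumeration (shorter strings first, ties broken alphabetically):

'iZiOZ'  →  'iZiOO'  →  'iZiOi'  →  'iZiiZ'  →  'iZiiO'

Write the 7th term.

Continuing the enumeration 2 steps past iZiiO: iZiiO → iZiii → (answer).

iOZZZ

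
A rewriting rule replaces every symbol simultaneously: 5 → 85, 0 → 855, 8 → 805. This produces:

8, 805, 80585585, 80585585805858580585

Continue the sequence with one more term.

805855858058585805858058558580585805858058558580585

Applying the rule to each of the 20 symbols of 80585585805858580585 gives the pieces 805 855 85 805 85 85 805 85 805 855 85 805 85 805 85 805 855 85 805 85, which concatenate to the answer.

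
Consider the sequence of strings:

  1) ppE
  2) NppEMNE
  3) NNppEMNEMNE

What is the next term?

Each term wraps the previous one in N on the left and MNE on the right.
Applying this once more to NNppEMNEMNE:

NNNppEMNEMNEMNE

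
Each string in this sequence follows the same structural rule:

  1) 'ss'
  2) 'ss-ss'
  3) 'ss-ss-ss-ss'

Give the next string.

ss-ss-ss-ss-ss-ss-ss-ss

Each string is two copies of the previous one joined by '-'.
One more doubling of ss-ss-ss-ss gives the answer.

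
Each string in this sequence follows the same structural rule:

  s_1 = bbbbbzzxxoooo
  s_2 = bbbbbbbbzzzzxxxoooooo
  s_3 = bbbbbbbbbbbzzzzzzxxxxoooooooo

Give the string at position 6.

bbbbbbbbbbbbbbbbbbbbzzzzzzzzzzzzxxxxxxxoooooooooooooo

Term n consists of 3n+2 b's, followed by 2n z's, followed by n+1 x's, followed by 2n+2 o's (n = 1, 2, …).
Setting n = 6 gives 20, 12, 7, 14 characters in each block.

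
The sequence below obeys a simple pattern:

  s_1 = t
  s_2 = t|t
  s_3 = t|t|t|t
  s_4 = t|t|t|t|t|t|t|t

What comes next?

s(k+1) = s(k)·|·s(k) — each term doubles the last with '|' between the halves.
Doubling t|t|t|t|t|t|t|t with '|' between the halves:

t|t|t|t|t|t|t|t|t|t|t|t|t|t|t|t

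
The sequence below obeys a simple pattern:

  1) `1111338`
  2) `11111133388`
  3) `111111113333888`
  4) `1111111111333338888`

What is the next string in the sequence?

Reading off run lengths: 1 runs 4, 6, 8, 10; 3 runs 2, 3, 4, 5; 8 runs 1, 2, 3, 4 — each is linear in n, where the shown terms are n = 2, 3, 4, 5.
For the next term, n = 6, so the run lengths are 12, 6, 5.

11111111111133333388888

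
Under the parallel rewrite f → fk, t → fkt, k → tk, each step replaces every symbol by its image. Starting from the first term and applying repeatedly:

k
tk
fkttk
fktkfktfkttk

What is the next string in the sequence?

Rewriting each symbol of fktkfktfkttk: f→fk, k→tk, t→fkt, k→tk, f→fk, k→tk, t→fkt, f→fk, k→tk, t→fkt, t→fkt, k→tk, which concatenates to fk tk fkt tk fk tk fkt fk tk fkt fkt tk.

fktkfkttkfktkfktfktkfktfkttk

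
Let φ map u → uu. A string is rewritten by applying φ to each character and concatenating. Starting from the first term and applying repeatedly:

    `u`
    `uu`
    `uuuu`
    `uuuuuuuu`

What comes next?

uuuuuuuuuuuuuuuu

Rewriting each symbol of uuuuuuuu: u→uu, u→uu, u→uu, u→uu, u→uu, u→uu, u→uu, u→uu, which concatenates to uu uu uu uu uu uu uu uu.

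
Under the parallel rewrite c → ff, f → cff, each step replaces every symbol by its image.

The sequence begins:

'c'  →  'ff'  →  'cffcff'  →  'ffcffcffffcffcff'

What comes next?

Rewriting the 16 symbols of ffcffcffffcffcff one by one yields cff cff ff cff cff ff cff cff cff cff ff cff cff ff cff cff; concatenated:

cffcffffcffcffffcffcffcffcffffcffcffffcffcff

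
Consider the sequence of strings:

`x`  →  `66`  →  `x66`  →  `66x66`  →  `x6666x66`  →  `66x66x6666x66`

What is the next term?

Each term (from the third on) is the two preceding terms concatenated in order: term 3 = x·66 = x66.
Continuing: x6666x66 · 66x66x6666x66 gives term 7.

x6666x6666x66x6666x66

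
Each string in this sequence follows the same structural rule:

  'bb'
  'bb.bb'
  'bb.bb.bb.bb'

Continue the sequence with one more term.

Every step duplicates the string with '.' between the halves.
Doubling bb.bb.bb.bb with '.' between the halves:

bb.bb.bb.bb.bb.bb.bb.bb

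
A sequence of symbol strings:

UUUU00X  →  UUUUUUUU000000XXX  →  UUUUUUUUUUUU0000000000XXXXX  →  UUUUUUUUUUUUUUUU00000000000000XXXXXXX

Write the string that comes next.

Reading off run lengths: U runs 4, 8, 12, 16; 0 runs 2, 6, 10, 14; X runs 1, 3, 5, 7 — each is linear in n (n = 1, 2, …).
For the next term, n = 5, so the run lengths are 20, 18, 9.

UUUUUUUUUUUUUUUUUUUU000000000000000000XXXXXXXXX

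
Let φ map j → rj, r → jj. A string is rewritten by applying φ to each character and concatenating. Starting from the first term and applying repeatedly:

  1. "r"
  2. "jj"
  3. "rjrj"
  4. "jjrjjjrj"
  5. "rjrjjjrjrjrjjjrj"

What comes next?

jjrjjjrjrjrjjjrjjjrjjjrjrjrjjjrj

Applying the rule to each of the 16 symbols of rjrjjjrjrjrjjjrj gives the pieces jj rj jj rj rj rj jj rj jj rj jj rj rj rj jj rj, which concatenate to the answer.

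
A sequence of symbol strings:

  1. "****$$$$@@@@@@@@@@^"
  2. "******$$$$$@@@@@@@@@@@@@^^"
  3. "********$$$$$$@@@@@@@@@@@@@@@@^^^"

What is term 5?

Each string has the form *^{2n-2} $^{n+1} @^{3n+1} ^^{n-2}, where the shown terms are n = 3, 4, 5.
Setting n = 7 gives 12, 8, 22, 5 characters in each block.

************$$$$$$$$@@@@@@@@@@@@@@@@@@@@@@^^^^^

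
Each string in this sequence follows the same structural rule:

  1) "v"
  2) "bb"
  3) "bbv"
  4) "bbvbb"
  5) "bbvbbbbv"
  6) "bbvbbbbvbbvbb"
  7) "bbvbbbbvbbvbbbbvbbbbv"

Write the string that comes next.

bbvbbbbvbbvbbbbvbbbbvbbvbbbbvbbvbb

Each term (from the third on) is the previous term followed by the one before it: term 3 = bb·v = bbv.
The next term joins bbvbbbbvbbvbbbbvbbbbv and bbvbbbbvbbvbb.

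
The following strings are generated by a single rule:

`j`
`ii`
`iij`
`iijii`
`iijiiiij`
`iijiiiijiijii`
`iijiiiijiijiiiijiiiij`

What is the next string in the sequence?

iijiiiijiijiiiijiiiijiijiiiijiijii

Each term (from the third on) is the previous term followed by the one before it: term 3 = ii·j = iij.
So term 8 is iijiiiijiijiiiijiiiij·iijiiiijiijii.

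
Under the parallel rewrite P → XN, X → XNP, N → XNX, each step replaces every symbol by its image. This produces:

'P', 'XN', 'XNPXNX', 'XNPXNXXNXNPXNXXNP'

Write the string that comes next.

Rewriting the 17 symbols of XNPXNXXNXNPXNXXNP one by one yields XNP XNX XN XNP XNX XNP XNP XNX XNP XNX XN XNP XNX XNP XNP XNX XN; concatenated:

XNPXNXXNXNPXNXXNPXNPXNXXNPXNXXNXNPXNXXNPXNPXNXXN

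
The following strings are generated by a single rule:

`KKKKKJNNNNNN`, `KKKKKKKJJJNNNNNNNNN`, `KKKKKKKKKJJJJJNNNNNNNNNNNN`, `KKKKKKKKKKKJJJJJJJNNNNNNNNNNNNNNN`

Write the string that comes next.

KKKKKKKKKKKKKJJJJJJJJJNNNNNNNNNNNNNNNNNN

The n-th term is 2n+3 K's then 2n-1 J's then 3n+3 N's (n = 1, 2, …).
For the next term, n = 5, so the run lengths are 13, 9, 18.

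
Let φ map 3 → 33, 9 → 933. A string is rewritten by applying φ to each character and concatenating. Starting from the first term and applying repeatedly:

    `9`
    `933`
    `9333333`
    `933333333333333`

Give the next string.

φ(933333333333333) expands symbol-by-symbol to 933 33 33 33 33 33 33 33 33 33 33 33 33 33 33; joining the 15 pieces gives the next term.

9333333333333333333333333333333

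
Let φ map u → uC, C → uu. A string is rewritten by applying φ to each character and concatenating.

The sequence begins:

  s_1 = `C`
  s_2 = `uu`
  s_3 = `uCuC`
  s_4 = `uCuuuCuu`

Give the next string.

uCuuuCuCuCuuuCuC

Apply φ to uCuuuCuu symbol by symbol: u→uC, C→uu, u→uC, u→uC, u→uC, C→uu, u→uC, u→uC; joined: uC uu uC uC uC uu uC uC.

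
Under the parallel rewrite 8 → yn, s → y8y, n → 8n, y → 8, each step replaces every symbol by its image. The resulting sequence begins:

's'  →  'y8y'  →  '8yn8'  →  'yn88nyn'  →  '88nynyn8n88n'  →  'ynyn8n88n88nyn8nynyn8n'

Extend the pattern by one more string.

φ(ynyn8n88n88nyn8nynyn8n) expands symbol-by-symbol to 8 8n 8 8n yn 8n yn yn 8n yn yn 8n 8 8n yn 8n 8 8n 8 8n yn 8n; joining the 22 pieces gives the next term.

88n88nyn8nynyn8nynyn8n88nyn8n88n88nyn8n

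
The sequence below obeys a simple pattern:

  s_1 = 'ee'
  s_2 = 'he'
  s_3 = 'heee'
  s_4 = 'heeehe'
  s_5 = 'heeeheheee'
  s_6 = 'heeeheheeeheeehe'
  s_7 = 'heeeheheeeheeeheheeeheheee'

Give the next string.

heeeheheeeheeeheheeeheheeeheeeheheeeheeehe

Each term (from the third on) is the previous term followed by the one before it: term 3 = he·ee = heee.
The next term joins heeeheheeeheeeheheeeheheee and heeeheheeeheeehe.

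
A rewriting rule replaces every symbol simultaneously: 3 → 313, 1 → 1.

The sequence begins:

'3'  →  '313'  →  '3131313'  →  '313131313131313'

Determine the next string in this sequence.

3131313131313131313131313131313

Applying the rule to each of the 15 symbols of 313131313131313 gives the pieces 313 1 313 1 313 1 313 1 313 1 313 1 313 1 313, which concatenate to the answer.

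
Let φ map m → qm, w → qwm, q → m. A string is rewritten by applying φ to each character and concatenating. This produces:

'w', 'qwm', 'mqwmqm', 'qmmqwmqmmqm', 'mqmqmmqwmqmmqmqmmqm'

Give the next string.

qmmqmmqmqmmqwmqmmqmqmmqmmqmqmmqm

φ(mqmqmmqwmqmmqmqmmqm) expands symbol-by-symbol to qm m qm m qm qm m qwm qm m qm qm m qm m qm qm m qm; joining the 19 pieces gives the next term.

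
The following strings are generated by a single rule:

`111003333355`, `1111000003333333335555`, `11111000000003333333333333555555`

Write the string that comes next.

111111000000000003333333333333333355555555

Each string has the form 1^{n+2} 0^{3n-1} 3^{4n+1} 5^{2n} (n = 1, 2, …).
At n = 4 the blocks have lengths 6, 11, 17, 8.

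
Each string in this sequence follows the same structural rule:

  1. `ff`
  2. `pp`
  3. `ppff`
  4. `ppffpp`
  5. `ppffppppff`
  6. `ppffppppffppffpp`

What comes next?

This is a Fibonacci-style word recurrence s(k) = s(k−1)·s(k−2): e.g. pp·ff = ppff.
Continuing: ppffppppffppffpp · ppffppppff gives term 7.

ppffppppffppffppppffppppff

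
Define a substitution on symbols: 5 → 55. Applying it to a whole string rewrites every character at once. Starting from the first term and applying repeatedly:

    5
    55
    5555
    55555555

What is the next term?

Rewriting each symbol of 55555555: 5→55, 5→55, 5→55, 5→55, 5→55, 5→55, 5→55, 5→55, which concatenates to 55 55 55 55 55 55 55 55.

5555555555555555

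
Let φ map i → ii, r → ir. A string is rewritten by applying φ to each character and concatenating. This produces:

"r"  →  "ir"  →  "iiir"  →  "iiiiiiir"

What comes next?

Rewriting each symbol of iiiiiiir: i→ii, i→ii, i→ii, i→ii, i→ii, i→ii, i→ii, r→ir, which concatenates to ii ii ii ii ii ii ii ir.

iiiiiiiiiiiiiiir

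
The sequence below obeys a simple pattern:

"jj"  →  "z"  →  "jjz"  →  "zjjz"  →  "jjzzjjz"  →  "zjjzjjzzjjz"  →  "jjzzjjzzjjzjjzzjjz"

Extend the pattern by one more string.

This is a Fibonacci-style word recurrence s(k) = s(k−2)·s(k−1): e.g. jj·z = jjz.
So term 8 is zjjzjjzzjjz·jjzzjjzzjjzjjzzjjz.

zjjzjjzzjjzjjzzjjzzjjzjjzzjjz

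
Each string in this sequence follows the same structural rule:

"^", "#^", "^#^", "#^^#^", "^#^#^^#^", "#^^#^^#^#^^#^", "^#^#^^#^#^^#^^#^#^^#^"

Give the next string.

From term 3 onward, concatenate the second-to-last term with the last: ^·#^ = ^#^, #^·^#^ = #^^#^, …
So term 8 is #^^#^^#^#^^#^·^#^#^^#^#^^#^^#^#^^#^.

#^^#^^#^#^^#^^#^#^^#^#^^#^^#^#^^#^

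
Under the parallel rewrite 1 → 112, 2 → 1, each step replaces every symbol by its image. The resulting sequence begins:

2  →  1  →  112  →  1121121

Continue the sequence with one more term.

Apply φ to 1121121 symbol by symbol: 1→112, 1→112, 2→1, 1→112, 1→112, 2→1, 1→112; joined: 112 112 1 112 112 1 112.

11211211121121112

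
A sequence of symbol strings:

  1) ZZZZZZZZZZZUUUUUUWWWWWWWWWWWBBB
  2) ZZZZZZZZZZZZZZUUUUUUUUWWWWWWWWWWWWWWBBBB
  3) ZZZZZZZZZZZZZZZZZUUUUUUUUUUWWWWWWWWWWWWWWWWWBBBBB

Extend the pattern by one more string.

ZZZZZZZZZZZZZZZZZZZZUUUUUUUUUUUUWWWWWWWWWWWWWWWWWWWWBBBBBB

The n-th term is 3n+2 Z's then 2n U's then 3n+2 W's then n B's, where the shown terms are n = 3, 4, 5.
Setting n = 6 gives 20, 12, 20, 6 characters in each block.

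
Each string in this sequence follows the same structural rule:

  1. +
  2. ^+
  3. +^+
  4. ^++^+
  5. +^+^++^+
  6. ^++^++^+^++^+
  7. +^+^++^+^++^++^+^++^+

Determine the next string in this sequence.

^++^++^+^++^++^+^++^+^++^++^+^++^+

Each term (from the third on) is the two preceding terms concatenated in order: term 3 = +·^+ = +^+.
So term 8 is ^++^++^+^++^+·+^+^++^+^++^++^+^++^+.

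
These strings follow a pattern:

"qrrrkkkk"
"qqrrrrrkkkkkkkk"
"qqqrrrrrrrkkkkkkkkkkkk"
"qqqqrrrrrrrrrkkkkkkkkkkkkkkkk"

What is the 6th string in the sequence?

The n-th term is n q's then 2n+1 r's then 4n k's (n = 1, 2, …).
Setting n = 6 gives 6, 13, 24 characters in each block.

qqqqqqrrrrrrrrrrrrrkkkkkkkkkkkkkkkkkkkkkkkk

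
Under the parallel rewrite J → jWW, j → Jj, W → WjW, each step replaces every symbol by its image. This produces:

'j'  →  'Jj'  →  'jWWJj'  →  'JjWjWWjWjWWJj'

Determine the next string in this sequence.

φ(JjWjWWjWjWWJj) expands symbol-by-symbol to jWW Jj WjW Jj WjW WjW Jj WjW Jj WjW WjW jWW Jj; joining the 13 pieces gives the next term.

jWWJjWjWJjWjWWjWJjWjWJjWjWWjWjWWJj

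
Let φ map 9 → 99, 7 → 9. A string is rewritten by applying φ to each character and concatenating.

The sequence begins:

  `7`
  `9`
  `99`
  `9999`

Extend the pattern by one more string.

Apply φ to 9999 symbol by symbol: 9→99, 9→99, 9→99, 9→99; joined: 99 99 99 99.

99999999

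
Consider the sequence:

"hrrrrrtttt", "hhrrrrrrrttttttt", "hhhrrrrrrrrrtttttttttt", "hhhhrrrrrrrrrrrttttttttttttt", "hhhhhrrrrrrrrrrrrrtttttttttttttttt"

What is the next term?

Reading off run lengths: h runs 1, 2, 3, 4, 5; r runs 5, 7, 9, 11, 13; t runs 4, 7, 10, 13, 16 — each is linear in n, where the shown terms are n = 2, 3, 4, 5, 6.
At n = 7 the blocks have lengths 6, 15, 19.

hhhhhhrrrrrrrrrrrrrrrttttttttttttttttttt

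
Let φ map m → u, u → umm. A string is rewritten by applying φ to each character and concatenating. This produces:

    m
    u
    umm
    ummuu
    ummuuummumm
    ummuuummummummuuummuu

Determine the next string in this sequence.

ummuuummummummuuummuuummuuummummummuuummumm

Replace each of the 21 characters of ummuuummummummuuummuu in place — umm u u umm umm umm u u umm u u umm u u umm umm umm u u umm umm — and concatenate.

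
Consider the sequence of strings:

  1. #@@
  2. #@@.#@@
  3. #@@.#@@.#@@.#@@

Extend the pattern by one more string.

Every step duplicates the string with '.' between the halves.
Doubling #@@.#@@.#@@.#@@ with '.' between the halves:

#@@.#@@.#@@.#@@.#@@.#@@.#@@.#@@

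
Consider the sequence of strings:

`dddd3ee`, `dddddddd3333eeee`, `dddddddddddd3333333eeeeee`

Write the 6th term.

dddddddddddddddddddddddd3333333333333333eeeeeeeeeeee

Each string has the form d^{4n} 3^{3n-2} e^{2n} (n = 1, 2, …).
Setting n = 6 gives 24, 16, 12 characters in each block.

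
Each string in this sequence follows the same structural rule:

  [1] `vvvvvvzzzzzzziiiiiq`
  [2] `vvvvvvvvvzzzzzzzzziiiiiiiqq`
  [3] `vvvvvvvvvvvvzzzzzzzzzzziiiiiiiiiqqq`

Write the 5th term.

Term n consists of 3n v's, followed by 2n+3 z's, followed by 2n+1 i's, followed by n-1 q's, where the shown terms are n = 2, 3, 4.
For term 5, n = 6, so the run lengths are 18, 15, 13, 5.

vvvvvvvvvvvvvvvvvvzzzzzzzzzzzzzzziiiiiiiiiiiiiqqqqq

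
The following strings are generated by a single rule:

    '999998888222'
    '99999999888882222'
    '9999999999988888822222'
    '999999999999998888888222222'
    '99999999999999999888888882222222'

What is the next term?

Each string has the form 9^{3n+2} 8^{n+3} 2^{n+2} (n = 1, 2, …).
At n = 6 the blocks have lengths 20, 9, 8.

9999999999999999999988888888822222222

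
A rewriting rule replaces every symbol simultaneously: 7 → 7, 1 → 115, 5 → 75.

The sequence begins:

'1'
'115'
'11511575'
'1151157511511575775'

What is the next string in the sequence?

Rewriting the 19 symbols of 1151157511511575775 one by one yields 115 115 75 115 115 75 7 75 115 115 75 115 115 75 7 75 7 7 75; concatenated:

115115751151157577511511575115115757757775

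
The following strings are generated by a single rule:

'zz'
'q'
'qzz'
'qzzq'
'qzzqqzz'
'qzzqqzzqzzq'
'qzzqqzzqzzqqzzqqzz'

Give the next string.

qzzqqzzqzzqqzzqqzzqzzqqzzqzzq

Each term (from the third on) is the previous term followed by the one before it: term 3 = q·zz = qzz.
The next term joins qzzqqzzqzzqqzzqqzz and qzzqqzzqzzq.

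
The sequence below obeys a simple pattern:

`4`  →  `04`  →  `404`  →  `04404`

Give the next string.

Each term (from the third on) is the two preceding terms concatenated in order: term 3 = 4·04 = 404.
Continuing: 404 · 04404 gives term 5.

40404404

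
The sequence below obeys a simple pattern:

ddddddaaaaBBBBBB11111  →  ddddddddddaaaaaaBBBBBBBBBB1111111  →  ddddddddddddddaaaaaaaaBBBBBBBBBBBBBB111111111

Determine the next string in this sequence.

ddddddddddddddddddaaaaaaaaaaBBBBBBBBBBBBBBBBBB11111111111

Term n consists of 4n-2 d's, followed by 2n a's, followed by 4n-2 B's, followed by 2n+1 1's, where the shown terms are n = 2, 3, 4.
At n = 5 the blocks have lengths 18, 10, 18, 11.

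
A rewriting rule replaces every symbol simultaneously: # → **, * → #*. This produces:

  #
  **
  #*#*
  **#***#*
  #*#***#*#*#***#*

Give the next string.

Rewriting the 16 symbols of #*#***#*#*#***#* one by one yields ** #* ** #* #* #* ** #* ** #* ** #* #* #* ** #*; concatenated:

**#***#*#*#***#***#***#*#*#***#*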